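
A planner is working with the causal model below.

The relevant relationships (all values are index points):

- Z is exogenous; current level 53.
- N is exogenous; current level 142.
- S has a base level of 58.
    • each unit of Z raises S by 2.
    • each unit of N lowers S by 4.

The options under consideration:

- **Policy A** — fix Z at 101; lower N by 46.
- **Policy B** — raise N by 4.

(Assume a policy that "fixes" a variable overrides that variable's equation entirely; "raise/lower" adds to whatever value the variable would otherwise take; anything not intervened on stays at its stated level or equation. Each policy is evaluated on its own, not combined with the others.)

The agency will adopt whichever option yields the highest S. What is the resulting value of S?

Policy A (Z := 101, N − 46):
  Z = 101
  N = 142 − 46 = 96
  S = 58 + 2·101 − 4·96 = -124
Policy B (N + 4):
  Z = 53
  N = 142 + 4 = 146
  S = 58 + 2·53 − 4·146 = -420
Comparing — Policy A: S=-124, Policy B: S=-420. Highest is -124 (Policy A).

-124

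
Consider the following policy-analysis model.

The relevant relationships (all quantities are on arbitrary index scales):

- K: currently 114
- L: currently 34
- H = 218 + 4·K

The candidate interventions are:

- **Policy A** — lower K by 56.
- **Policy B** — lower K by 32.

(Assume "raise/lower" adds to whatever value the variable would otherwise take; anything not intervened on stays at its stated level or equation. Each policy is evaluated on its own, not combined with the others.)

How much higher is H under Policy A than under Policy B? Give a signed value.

-96

Policy A (K − 56):
  K = 114 − 56 = 58
  H = 218 + 4·58 = 450
Policy B (K − 32):
  K = 114 − 32 = 82
  H = 218 + 4·82 = 546
H: 450 − 546 = -96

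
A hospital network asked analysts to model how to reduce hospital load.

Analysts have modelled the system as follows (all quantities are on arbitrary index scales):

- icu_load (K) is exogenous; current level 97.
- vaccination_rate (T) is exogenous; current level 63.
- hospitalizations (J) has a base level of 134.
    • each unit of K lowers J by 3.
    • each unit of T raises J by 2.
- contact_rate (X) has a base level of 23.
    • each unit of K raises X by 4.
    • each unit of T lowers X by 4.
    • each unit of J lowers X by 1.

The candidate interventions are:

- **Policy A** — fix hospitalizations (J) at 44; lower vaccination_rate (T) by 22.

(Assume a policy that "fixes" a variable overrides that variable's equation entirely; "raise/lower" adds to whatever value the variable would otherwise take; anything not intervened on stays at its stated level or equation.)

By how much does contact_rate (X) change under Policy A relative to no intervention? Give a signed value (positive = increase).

Baseline:
  K = 97
  T = 63
  J = 134 − 3·97 + 2·63 = -31
  X = 23 + 4·97 − 4·63 − (-31) = 190
Policy A (J := 44, T − 22):
  K = 97
  T = 63 − 22 = 41
  J = 44
  X = 23 + 4·97 − 4·41 − 44 = 203
Change in X: 203 − 190 = 13

13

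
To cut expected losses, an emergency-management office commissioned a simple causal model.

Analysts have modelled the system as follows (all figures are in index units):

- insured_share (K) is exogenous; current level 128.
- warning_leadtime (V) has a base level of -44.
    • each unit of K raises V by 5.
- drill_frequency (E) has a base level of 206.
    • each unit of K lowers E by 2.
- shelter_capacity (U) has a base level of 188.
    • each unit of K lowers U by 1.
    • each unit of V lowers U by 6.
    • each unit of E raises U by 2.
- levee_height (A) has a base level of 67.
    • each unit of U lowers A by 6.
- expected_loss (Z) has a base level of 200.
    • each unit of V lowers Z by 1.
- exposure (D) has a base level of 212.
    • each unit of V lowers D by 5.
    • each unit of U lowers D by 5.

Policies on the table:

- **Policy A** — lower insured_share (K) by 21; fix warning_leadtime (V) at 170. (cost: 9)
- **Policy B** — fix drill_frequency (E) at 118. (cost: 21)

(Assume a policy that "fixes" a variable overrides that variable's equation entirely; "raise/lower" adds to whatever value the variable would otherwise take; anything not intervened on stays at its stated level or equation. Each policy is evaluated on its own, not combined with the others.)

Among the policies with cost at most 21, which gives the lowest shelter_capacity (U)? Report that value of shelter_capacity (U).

Policy A (K − 21, V := 170):
  K = 128 − 21 = 107
  V = 170
  E = 206 − 2·107 = -8
  U = 188 − 107 − 6·170 + 2·(-8) = -955
Policy B (E := 118):
  K = 128
  V = -44 + 5·128 = 596
  E = 118
  U = 188 − 128 − 6·596 + 2·118 = -3280
Comparing — Policy A: U=-955, Policy B: U=-3280. Lowest is -3280 (Policy B).

-3280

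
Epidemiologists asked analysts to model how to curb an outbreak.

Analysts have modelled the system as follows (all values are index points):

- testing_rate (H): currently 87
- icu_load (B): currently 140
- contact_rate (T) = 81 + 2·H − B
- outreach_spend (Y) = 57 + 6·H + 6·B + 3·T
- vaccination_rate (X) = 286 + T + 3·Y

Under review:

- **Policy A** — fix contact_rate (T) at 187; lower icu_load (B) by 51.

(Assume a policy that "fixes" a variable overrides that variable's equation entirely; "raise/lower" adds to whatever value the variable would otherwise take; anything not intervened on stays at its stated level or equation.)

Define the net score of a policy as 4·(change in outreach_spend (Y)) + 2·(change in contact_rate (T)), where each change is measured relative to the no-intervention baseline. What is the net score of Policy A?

-216

Baseline:
  H = 87
  B = 140
  T = 81 + 2·87 − 140 = 115
  Y = 57 + 6·87 + 6·140 + 3·115 = 1764
Policy A (T := 187, B − 51):
  H = 87
  B = 140 − 51 = 89
  T = 187
  Y = 57 + 6·87 + 6·89 + 3·187 = 1674
ΔY = 1674 − 1764 = -90; ΔT = 187 − 115 = 72
Score = 4·(-90) + 2·72 = -216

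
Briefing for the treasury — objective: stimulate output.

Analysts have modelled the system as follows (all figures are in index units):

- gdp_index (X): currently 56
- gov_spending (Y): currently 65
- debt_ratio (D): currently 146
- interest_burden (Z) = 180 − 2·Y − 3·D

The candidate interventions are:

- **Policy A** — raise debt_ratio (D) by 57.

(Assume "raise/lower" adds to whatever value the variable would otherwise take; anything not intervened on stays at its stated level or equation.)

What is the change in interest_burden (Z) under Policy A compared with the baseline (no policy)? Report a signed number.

-171

Baseline:
  Y = 65
  D = 146
  Z = 180 − 2·65 − 3·146 = -388
Policy A (D + 57):
  Y = 65
  D = 146 + 57 = 203
  Z = 180 − 2·65 − 3·203 = -559
Change in Z: -559 − (-388) = -171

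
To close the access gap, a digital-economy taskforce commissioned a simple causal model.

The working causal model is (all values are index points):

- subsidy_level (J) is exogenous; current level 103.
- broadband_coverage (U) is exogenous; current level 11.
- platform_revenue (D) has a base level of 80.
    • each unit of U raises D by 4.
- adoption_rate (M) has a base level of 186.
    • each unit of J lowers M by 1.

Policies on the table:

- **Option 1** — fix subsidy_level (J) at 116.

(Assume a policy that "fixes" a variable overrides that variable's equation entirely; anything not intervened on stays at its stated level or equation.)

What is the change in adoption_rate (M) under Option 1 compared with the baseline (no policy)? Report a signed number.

Baseline:
  J = 103
  M = 186 − 103 = 83
Option 1 (J := 116):
  J = 116
  M = 186 − 116 = 70
Change in M: 70 − 83 = -13

-13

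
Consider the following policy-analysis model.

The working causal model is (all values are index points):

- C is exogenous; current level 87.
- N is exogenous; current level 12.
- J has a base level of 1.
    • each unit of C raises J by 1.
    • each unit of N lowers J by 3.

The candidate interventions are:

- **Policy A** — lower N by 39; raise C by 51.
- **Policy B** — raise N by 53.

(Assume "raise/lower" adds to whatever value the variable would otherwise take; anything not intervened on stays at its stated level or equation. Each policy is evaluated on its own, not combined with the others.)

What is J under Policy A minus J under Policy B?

327

Policy A (N − 39, C + 51):
  C = 87 + 51 = 138
  N = 12 − 39 = -27
  J = 1 + 138 − 3·(-27) = 220
Policy B (N + 53):
  C = 87
  N = 12 + 53 = 65
  J = 1 + 87 − 3·65 = -107
J: 220 − (-107) = 327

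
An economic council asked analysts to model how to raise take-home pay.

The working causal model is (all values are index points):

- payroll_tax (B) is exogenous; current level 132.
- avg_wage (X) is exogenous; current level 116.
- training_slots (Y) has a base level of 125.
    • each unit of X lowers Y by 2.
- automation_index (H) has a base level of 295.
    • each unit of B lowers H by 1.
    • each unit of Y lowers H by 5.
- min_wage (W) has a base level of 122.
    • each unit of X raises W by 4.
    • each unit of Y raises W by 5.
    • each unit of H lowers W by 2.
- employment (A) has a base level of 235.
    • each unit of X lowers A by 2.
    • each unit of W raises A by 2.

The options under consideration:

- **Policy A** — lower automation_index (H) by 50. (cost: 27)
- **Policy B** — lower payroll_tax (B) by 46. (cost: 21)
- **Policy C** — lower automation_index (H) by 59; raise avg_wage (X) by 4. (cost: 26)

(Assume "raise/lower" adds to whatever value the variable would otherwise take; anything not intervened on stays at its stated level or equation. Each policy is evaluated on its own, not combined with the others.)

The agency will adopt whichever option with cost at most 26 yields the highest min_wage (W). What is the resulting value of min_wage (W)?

Policy B (B − 46):
  B = 132 − 46 = 86
  X = 116
  Y = 125 − 2·116 = -107
  H = 295 − 86 − 5·(-107) = 744
  W = 122 + 4·116 + 5·(-107) − 2·744 = -1437
Policy C (H − 59, X + 4):
  B = 132
  X = 116 + 4 = 120
  Y = 125 − 2·120 = -115
  H = 295 − 132 − 5·(-115) (−59 from intervention) = 679
  W = 122 + 4·120 + 5·(-115) − 2·679 = -1331
Comparing — Policy B: W=-1437, Policy C: W=-1331. Highest is -1331 (Policy C).

-1331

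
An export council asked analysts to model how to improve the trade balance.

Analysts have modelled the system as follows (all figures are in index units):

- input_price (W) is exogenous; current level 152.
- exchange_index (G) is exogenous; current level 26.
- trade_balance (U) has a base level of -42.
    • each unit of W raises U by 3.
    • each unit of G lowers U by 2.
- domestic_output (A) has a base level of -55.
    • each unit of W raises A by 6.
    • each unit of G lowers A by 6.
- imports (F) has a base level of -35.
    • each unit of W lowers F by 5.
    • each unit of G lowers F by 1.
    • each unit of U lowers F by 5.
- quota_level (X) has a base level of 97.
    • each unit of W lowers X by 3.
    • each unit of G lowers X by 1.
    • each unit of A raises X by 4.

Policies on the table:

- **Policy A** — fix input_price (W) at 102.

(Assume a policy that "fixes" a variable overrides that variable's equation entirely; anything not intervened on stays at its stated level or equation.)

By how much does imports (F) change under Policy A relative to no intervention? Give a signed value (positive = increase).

Baseline:
  W = 152
  G = 26
  U = -42 + 3·152 − 2·26 = 362
  F = -35 − 5·152 − 26 − 5·362 = -2631
Policy A (W := 102):
  W = 102
  G = 26
  U = -42 + 3·102 − 2·26 = 212
  F = -35 − 5·102 − 26 − 5·212 = -1631
Change in F: -1631 − (-2631) = 1000

1000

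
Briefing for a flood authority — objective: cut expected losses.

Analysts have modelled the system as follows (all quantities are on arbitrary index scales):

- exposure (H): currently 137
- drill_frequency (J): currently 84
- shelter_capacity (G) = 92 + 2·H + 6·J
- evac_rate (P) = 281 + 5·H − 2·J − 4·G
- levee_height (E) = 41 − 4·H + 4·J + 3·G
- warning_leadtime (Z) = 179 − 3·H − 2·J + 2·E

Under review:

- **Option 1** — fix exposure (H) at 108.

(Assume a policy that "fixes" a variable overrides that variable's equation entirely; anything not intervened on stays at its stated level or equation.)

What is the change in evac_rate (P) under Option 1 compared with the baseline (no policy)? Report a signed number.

87

Baseline:
  H = 137
  J = 84
  G = 92 + 2·137 + 6·84 = 870
  P = 281 + 5·137 − 2·84 − 4·870 = -2682
Option 1 (H := 108):
  H = 108
  J = 84
  G = 92 + 2·108 + 6·84 = 812
  P = 281 + 5·108 − 2·84 − 4·812 = -2595
Change in P: -2595 − (-2682) = 87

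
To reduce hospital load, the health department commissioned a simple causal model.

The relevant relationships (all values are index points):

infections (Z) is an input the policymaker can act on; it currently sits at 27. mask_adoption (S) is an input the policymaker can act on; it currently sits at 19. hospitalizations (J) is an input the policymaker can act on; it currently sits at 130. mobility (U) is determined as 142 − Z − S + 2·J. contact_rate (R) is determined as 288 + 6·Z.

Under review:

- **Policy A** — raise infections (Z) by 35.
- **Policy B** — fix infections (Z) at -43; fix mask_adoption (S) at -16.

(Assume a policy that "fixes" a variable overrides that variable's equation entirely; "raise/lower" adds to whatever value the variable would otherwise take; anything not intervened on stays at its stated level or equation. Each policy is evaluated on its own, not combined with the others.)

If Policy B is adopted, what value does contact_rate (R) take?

30

Policy B (Z := -43, S := -16):
  Z = -43
  R = 288 + 6·(-43) = 30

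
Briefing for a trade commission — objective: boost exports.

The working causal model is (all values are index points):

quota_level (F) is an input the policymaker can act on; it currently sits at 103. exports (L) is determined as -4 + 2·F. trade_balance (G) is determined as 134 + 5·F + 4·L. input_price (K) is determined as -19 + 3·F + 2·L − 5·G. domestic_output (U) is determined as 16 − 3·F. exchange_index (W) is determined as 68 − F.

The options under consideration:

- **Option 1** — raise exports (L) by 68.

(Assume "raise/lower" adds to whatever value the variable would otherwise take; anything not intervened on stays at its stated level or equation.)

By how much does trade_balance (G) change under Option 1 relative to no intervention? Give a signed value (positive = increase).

Baseline:
  F = 103
  L = -4 + 2·103 = 202
  G = 134 + 5·103 + 4·202 = 1457
Option 1 (L + 68):
  F = 103
  L = -4 + 2·103 (+68 from intervention) = 270
  G = 134 + 5·103 + 4·270 = 1729
Change in G: 1729 − 1457 = 272

272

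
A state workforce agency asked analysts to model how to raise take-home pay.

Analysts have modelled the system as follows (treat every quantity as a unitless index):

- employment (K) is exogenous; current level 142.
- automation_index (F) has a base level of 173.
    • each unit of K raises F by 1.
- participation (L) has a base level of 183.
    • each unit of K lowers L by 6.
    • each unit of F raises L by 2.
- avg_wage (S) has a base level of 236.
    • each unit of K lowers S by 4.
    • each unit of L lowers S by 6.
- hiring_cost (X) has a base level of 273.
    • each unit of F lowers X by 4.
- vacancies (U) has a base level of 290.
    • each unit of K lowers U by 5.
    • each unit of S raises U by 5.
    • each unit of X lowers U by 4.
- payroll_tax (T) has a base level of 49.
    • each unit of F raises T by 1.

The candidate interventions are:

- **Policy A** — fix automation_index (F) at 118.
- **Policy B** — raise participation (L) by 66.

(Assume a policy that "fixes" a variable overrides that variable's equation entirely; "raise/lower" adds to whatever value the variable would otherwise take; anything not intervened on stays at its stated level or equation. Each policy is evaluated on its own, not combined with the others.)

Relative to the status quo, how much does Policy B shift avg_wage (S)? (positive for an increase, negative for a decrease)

Baseline:
  K = 142
  F = 173 + 142 = 315
  L = 183 − 6·142 + 2·315 = -39
  S = 236 − 4·142 − 6·(-39) = -98
Policy B (L + 66):
  K = 142
  F = 173 + 142 = 315
  L = 183 − 6·142 + 2·315 (+66 from intervention) = 27
  S = 236 − 4·142 − 6·27 = -494
Change in S: -494 − (-98) = -396

-396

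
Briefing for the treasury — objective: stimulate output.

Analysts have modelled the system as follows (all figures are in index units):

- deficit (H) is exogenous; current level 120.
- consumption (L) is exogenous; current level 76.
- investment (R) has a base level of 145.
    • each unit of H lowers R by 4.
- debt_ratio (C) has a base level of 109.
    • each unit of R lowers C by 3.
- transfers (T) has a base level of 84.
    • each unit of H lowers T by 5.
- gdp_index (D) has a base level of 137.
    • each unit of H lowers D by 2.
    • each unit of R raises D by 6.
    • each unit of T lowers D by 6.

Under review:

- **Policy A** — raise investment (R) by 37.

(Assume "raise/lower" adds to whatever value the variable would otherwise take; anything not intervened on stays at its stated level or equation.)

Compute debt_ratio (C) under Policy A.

1003

Policy A (R + 37):
  H = 120
  R = 145 − 4·120 (+37 from intervention) = -298
  C = 109 − 3·(-298) = 1003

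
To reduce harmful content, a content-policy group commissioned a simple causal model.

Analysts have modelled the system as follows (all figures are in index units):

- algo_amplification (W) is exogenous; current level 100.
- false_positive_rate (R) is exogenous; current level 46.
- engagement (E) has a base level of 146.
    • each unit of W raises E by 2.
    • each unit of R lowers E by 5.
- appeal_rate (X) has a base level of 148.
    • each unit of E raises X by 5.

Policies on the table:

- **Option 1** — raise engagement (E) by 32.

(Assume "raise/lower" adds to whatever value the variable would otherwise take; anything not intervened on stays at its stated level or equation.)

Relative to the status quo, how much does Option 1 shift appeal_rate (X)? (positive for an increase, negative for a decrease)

Baseline:
  W = 100
  R = 46
  E = 146 + 2·100 − 5·46 = 116
  X = 148 + 5·116 = 728
Option 1 (E + 32):
  W = 100
  R = 46
  E = 146 + 2·100 − 5·46 (+32 from intervention) = 148
  X = 148 + 5·148 = 888
Change in X: 888 − 728 = 160

160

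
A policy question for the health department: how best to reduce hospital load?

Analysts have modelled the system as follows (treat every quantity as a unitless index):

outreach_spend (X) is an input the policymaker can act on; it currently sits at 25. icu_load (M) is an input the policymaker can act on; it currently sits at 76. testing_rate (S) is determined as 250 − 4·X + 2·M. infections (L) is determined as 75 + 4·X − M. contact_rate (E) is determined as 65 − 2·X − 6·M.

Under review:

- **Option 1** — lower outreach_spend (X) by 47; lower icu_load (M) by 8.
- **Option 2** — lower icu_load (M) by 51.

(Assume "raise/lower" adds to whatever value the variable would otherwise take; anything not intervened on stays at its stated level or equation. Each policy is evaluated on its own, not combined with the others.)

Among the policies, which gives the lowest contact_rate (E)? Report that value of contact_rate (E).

Option 1 (X − 47, M − 8):
  X = 25 − 47 = -22
  M = 76 − 8 = 68
  E = 65 − 2·(-22) − 6·68 = -299
Option 2 (M − 51):
  X = 25
  M = 76 − 51 = 25
  E = 65 − 2·25 − 6·25 = -135
Comparing — Option 1: E=-299, Option 2: E=-135. Lowest is -299 (Option 1).

-299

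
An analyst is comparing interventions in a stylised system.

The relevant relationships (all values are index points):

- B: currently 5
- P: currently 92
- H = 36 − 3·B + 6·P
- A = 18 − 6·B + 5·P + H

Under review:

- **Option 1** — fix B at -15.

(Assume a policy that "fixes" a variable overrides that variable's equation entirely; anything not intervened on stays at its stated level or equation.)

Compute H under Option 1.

Option 1 (B := -15):
  B = -15
  P = 92
  H = 36 − 3·(-15) + 6·92 = 633

633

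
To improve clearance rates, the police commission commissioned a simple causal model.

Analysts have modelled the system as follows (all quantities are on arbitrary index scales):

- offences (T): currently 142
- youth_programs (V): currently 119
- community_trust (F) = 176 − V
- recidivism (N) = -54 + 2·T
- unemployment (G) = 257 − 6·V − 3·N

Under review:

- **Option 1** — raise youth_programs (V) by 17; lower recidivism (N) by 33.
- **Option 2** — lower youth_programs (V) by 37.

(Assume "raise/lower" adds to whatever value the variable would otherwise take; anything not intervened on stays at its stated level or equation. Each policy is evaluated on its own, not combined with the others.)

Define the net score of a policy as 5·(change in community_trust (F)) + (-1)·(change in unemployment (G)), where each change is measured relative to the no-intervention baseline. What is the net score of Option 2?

Baseline:
  T = 142
  V = 119
  F = 176 − 119 = 57
  N = -54 + 2·142 = 230
  G = 257 − 6·119 − 3·230 = -1147
Option 2 (V − 37):
  T = 142
  V = 119 − 37 = 82
  F = 176 − 82 = 94
  N = -54 + 2·142 = 230
  G = 257 − 6·82 − 3·230 = -925
ΔF = 94 − 57 = 37; ΔG = -925 − (-1147) = 222
Score = 5·37 + (-1)·222 = -37

-37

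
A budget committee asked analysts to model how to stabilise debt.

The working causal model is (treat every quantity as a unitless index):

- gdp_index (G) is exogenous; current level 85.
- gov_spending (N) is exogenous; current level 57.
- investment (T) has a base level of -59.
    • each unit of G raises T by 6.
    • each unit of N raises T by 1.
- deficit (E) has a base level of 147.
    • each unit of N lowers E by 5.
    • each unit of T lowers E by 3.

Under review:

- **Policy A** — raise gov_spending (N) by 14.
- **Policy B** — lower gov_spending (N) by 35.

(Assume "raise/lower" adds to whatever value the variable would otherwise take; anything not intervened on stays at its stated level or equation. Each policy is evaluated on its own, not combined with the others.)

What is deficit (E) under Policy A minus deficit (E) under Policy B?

Policy A (N + 14):
  G = 85
  N = 57 + 14 = 71
  T = -59 + 6·85 + 71 = 522
  E = 147 − 5·71 − 3·522 = -1774
Policy B (N − 35):
  G = 85
  N = 57 − 35 = 22
  T = -59 + 6·85 + 22 = 473
  E = 147 − 5·22 − 3·473 = -1382
E: -1774 − (-1382) = -392

-392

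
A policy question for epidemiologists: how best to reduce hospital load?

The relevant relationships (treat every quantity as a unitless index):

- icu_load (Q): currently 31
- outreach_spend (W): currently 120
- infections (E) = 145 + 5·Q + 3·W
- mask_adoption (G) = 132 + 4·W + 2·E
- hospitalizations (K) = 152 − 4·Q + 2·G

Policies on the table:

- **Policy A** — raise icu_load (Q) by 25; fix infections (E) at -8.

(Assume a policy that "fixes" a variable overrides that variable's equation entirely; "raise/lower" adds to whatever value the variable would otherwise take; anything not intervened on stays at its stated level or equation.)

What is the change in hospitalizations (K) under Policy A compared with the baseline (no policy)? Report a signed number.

Baseline:
  Q = 31
  W = 120
  E = 145 + 5·31 + 3·120 = 660
  G = 132 + 4·120 + 2·660 = 1932
  K = 152 − 4·31 + 2·1932 = 3892
Policy A (Q + 25, E := -8):
  Q = 31 + 25 = 56
  W = 120
  E = -8
  G = 132 + 4·120 + 2·(-8) = 596
  K = 152 − 4·56 + 2·596 = 1120
Change in K: 1120 − 3892 = -2772

-2772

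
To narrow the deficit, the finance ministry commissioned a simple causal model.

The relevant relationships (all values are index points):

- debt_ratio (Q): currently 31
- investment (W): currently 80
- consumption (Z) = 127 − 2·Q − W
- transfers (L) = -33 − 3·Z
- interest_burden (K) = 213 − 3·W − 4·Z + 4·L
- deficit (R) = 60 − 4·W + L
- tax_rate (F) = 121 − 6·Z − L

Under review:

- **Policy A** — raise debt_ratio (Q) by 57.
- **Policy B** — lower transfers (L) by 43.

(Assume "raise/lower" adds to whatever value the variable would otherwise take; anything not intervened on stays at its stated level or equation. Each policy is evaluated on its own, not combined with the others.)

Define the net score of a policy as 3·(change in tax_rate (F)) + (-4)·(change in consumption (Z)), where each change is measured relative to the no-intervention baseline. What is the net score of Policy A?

Baseline:
  Q = 31
  W = 80
  Z = 127 − 2·31 − 80 = -15
  L = -33 − 3·(-15) = 12
  F = 121 − 6·(-15) − 12 = 199
Policy A (Q + 57):
  Q = 31 + 57 = 88
  W = 80
  Z = 127 − 2·88 − 80 = -129
  L = -33 − 3·(-129) = 354
  F = 121 − 6·(-129) − 354 = 541
ΔF = 541 − 199 = 342; ΔZ = -129 − (-15) = -114
Score = 3·342 + (-4)·(-114) = 1482

1482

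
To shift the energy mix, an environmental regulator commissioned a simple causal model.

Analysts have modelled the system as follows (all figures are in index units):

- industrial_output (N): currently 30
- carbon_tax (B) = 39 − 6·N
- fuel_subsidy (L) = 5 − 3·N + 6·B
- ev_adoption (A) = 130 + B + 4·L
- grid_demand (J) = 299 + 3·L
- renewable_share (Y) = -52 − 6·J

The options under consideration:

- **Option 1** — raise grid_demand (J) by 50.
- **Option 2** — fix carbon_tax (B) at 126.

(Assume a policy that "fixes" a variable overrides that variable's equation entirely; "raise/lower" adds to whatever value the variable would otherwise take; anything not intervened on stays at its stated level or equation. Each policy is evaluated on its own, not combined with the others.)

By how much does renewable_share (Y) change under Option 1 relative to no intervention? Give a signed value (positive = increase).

-300

Baseline:
  N = 30
  B = 39 − 6·30 = -141
  L = 5 − 3·30 + 6·(-141) = -931
  J = 299 + 3·(-931) = -2494
  Y = -52 − 6·(-2494) = 14912
Option 1 (J + 50):
  N = 30
  B = 39 − 6·30 = -141
  L = 5 − 3·30 + 6·(-141) = -931
  J = 299 + 3·(-931) (+50 from intervention) = -2444
  Y = -52 − 6·(-2444) = 14612
Change in Y: 14612 − 14912 = -300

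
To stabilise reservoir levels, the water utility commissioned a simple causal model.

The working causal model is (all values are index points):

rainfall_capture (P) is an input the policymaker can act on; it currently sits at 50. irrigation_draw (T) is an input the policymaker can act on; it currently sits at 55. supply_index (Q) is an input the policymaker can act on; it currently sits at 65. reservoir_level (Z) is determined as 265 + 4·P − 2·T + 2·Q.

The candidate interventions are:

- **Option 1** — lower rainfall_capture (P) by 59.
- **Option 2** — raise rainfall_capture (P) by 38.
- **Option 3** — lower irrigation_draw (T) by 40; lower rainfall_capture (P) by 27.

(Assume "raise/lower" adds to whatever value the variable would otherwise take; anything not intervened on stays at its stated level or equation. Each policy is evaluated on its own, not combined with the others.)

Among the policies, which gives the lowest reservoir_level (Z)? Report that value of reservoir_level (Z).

249

Option 1 (P − 59):
  P = 50 − 59 = -9
  T = 55
  Q = 65
  Z = 265 + 4·(-9) − 2·55 + 2·65 = 249
Option 2 (P + 38):
  P = 50 + 38 = 88
  T = 55
  Q = 65
  Z = 265 + 4·88 − 2·55 + 2·65 = 637
Option 3 (T − 40, P − 27):
  P = 50 − 27 = 23
  T = 55 − 40 = 15
  Q = 65
  Z = 265 + 4·23 − 2·15 + 2·65 = 457
Comparing — Option 1: Z=249, Option 2: Z=637, Option 3: Z=457. Lowest is 249 (Option 1).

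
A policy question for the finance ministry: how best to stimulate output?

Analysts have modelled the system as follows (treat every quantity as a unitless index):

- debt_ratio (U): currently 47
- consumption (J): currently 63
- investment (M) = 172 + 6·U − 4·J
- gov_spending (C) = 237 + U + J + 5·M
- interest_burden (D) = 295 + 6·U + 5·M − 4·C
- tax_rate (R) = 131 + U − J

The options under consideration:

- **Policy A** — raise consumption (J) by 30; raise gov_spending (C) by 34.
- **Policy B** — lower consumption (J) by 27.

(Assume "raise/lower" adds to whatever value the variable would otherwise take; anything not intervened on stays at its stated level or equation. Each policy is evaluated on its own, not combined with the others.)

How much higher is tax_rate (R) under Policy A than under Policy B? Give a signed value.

Policy A (J + 30, C + 34):
  U = 47
  J = 63 + 30 = 93
  R = 131 + 47 − 93 = 85
Policy B (J − 27):
  U = 47
  J = 63 − 27 = 36
  R = 131 + 47 − 36 = 142
R: 85 − 142 = -57

-57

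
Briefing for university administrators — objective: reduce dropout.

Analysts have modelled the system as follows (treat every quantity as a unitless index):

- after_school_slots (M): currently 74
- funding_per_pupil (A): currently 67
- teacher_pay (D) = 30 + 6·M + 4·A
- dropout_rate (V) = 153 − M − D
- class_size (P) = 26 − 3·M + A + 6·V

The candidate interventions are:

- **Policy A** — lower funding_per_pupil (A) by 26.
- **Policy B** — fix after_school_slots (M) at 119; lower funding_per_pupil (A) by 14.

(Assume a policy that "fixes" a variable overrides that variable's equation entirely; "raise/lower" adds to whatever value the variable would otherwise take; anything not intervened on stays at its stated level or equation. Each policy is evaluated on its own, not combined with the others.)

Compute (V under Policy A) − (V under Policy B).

363

Policy A (A − 26):
  M = 74
  A = 67 − 26 = 41
  D = 30 + 6·74 + 4·41 = 638
  V = 153 − 74 − 638 = -559
Policy B (M := 119, A − 14):
  M = 119
  A = 67 − 14 = 53
  D = 30 + 6·119 + 4·53 = 956
  V = 153 − 119 − 956 = -922
V: -559 − (-922) = 363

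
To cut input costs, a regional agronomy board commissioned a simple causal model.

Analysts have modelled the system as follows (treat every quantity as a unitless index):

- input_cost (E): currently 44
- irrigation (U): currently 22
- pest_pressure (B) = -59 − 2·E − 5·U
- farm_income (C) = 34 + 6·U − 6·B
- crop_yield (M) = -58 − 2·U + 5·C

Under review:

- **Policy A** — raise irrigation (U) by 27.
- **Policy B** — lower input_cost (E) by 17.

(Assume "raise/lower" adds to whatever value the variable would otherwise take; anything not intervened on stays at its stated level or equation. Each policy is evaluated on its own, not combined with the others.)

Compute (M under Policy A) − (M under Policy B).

Policy A (U + 27):
  E = 44
  U = 22 + 27 = 49
  B = -59 − 2·44 − 5·49 = -392
  C = 34 + 6·49 − 6·(-392) = 2680
  M = -58 − 2·49 + 5·2680 = 13244
Policy B (E − 17):
  E = 44 − 17 = 27
  U = 22
  B = -59 − 2·27 − 5·22 = -223
  C = 34 + 6·22 − 6·(-223) = 1504
  M = -58 − 2·22 + 5·1504 = 7418
M: 13244 − 7418 = 5826

5826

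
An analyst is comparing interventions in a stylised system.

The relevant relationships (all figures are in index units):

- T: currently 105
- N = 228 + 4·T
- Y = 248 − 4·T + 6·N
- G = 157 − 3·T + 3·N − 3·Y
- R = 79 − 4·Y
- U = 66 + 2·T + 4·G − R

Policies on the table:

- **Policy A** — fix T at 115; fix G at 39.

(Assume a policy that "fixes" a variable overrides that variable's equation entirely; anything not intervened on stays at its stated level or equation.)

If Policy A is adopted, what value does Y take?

3916

Policy A (T := 115, G := 39):
  T = 115
  N = 228 + 4·115 = 688
  Y = 248 − 4·115 + 6·688 = 3916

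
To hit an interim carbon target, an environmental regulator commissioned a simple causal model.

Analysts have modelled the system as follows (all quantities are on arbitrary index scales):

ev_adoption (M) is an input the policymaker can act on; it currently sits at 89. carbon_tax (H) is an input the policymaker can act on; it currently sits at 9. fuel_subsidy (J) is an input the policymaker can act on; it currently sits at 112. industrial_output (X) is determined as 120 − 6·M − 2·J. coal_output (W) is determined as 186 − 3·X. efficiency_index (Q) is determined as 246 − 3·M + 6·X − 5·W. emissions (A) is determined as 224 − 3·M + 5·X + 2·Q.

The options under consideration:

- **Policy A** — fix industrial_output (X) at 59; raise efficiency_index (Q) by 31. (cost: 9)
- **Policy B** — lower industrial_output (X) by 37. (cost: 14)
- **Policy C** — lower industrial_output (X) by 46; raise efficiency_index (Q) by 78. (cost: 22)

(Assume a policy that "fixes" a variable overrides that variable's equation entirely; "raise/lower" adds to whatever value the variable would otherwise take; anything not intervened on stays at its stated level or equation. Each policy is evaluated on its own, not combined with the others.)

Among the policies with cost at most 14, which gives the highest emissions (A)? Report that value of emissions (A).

890

Policy A (X := 59, Q + 31):
  M = 89
  J = 112
  X = 59
  W = 186 − 3·59 = 9
  Q = 246 − 3·89 + 6·59 − 5·9 (+31 from intervention) = 319
  A = 224 − 3·89 + 5·59 + 2·319 = 890
Policy B (X − 37):
  M = 89
  J = 112
  X = 120 − 6·89 − 2·112 (−37 from intervention) = -675
  W = 186 − 3·(-675) = 2211
  Q = 246 − 3·89 + 6·(-675) − 5·2211 = -15126
  A = 224 − 3·89 + 5·(-675) + 2·(-15126) = -33670
Comparing — Policy A: A=890, Policy B: A=-33670. Highest is 890 (Policy A).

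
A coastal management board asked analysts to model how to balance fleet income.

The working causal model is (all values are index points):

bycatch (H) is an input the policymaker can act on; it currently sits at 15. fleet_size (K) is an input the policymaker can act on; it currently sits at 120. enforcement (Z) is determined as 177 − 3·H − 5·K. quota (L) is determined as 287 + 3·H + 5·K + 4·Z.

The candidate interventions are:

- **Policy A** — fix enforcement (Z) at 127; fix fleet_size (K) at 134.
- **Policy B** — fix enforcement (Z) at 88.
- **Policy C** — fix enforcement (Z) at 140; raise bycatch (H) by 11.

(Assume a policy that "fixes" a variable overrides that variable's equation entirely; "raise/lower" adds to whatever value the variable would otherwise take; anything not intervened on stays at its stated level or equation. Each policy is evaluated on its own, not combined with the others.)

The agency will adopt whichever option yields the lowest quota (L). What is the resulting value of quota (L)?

1284

Policy A (Z := 127, K := 134):
  H = 15
  K = 134
  Z = 127
  L = 287 + 3·15 + 5·134 + 4·127 = 1510
Policy B (Z := 88):
  H = 15
  K = 120
  Z = 88
  L = 287 + 3·15 + 5·120 + 4·88 = 1284
Policy C (Z := 140, H + 11):
  H = 15 + 11 = 26
  K = 120
  Z = 140
  L = 287 + 3·26 + 5·120 + 4·140 = 1525
Comparing — Policy A: L=1510, Policy B: L=1284, Policy C: L=1525. Lowest is 1284 (Policy B).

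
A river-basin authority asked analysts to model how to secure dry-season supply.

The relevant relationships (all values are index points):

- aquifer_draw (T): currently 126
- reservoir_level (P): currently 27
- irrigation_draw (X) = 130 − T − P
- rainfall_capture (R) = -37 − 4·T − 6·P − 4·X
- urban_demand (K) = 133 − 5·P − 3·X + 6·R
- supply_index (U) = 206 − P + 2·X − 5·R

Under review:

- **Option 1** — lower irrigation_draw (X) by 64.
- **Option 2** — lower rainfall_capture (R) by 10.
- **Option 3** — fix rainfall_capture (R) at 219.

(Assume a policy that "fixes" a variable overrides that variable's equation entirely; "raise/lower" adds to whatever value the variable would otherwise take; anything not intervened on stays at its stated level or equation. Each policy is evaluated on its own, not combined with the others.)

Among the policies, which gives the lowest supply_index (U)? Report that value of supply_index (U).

-962

Option 1 (X − 64):
  T = 126
  P = 27
  X = 130 − 126 − 27 (−64 from intervention) = -87
  R = -37 − 4·126 − 6·27 − 4·(-87) = -355
  U = 206 − 27 + 2·(-87) − 5·(-355) = 1780
Option 2 (R − 10):
  T = 126
  P = 27
  X = 130 − 126 − 27 = -23
  R = -37 − 4·126 − 6·27 − 4·(-23) (−10 from intervention) = -621
  U = 206 − 27 + 2·(-23) − 5·(-621) = 3238
Option 3 (R := 219):
  T = 126
  P = 27
  X = 130 − 126 − 27 = -23
  R = 219
  U = 206 − 27 + 2·(-23) − 5·219 = -962
Comparing — Option 1: U=1780, Option 2: U=3238, Option 3: U=-962. Lowest is -962 (Option 3).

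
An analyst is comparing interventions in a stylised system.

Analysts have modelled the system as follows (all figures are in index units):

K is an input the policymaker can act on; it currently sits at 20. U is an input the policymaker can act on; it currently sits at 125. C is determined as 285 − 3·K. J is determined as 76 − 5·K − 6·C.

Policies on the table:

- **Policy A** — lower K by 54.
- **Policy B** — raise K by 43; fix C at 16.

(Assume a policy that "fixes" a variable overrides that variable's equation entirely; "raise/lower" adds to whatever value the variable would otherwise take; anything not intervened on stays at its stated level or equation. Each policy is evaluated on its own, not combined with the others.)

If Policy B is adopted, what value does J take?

Policy B (K + 43, C := 16):
  K = 20 + 43 = 63
  C = 16
  J = 76 − 5·63 − 6·16 = -335

-335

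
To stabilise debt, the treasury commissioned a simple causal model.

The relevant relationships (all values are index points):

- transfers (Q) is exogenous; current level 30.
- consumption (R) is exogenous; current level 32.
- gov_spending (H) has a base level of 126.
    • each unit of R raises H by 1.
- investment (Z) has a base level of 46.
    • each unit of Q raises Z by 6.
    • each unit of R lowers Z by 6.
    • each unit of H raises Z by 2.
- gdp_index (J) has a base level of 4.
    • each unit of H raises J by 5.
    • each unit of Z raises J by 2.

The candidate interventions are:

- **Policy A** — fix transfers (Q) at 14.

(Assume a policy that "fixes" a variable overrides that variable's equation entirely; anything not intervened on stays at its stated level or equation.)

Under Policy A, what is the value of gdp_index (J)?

1302

Policy A (Q := 14):
  Q = 14
  R = 32
  H = 126 + 32 = 158
  Z = 46 + 6·14 − 6·32 + 2·158 = 254
  J = 4 + 5·158 + 2·254 = 1302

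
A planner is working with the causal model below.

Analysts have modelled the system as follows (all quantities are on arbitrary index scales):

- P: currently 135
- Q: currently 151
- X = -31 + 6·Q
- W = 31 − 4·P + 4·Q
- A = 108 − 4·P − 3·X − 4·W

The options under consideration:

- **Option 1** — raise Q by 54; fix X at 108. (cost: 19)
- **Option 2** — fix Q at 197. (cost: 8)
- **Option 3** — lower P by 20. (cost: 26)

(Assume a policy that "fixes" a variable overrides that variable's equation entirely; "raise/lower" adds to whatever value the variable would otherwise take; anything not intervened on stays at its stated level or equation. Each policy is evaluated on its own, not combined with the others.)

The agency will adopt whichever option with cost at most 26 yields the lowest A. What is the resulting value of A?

-5001

Option 1 (Q + 54, X := 108):
  P = 135
  Q = 151 + 54 = 205
  X = 108
  W = 31 − 4·135 + 4·205 = 311
  A = 108 − 4·135 − 3·108 − 4·311 = -2000
Option 2 (Q := 197):
  P = 135
  Q = 197
  X = -31 + 6·197 = 1151
  W = 31 − 4·135 + 4·197 = 279
  A = 108 − 4·135 − 3·1151 − 4·279 = -5001
Option 3 (P − 20):
  P = 135 − 20 = 115
  Q = 151
  X = -31 + 6·151 = 875
  W = 31 − 4·115 + 4·151 = 175
  A = 108 − 4·115 − 3·875 − 4·175 = -3677
Comparing — Option 1: A=-2000, Option 2: A=-5001, Option 3: A=-3677. Lowest is -5001 (Option 2).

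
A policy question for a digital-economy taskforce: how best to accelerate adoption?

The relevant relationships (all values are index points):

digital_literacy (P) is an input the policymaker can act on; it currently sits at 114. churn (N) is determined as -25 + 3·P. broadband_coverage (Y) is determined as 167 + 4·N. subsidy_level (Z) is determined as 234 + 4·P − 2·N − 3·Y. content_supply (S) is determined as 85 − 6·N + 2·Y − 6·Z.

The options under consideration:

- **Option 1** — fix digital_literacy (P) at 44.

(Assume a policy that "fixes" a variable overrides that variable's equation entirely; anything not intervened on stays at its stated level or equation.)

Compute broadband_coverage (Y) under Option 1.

Option 1 (P := 44):
  P = 44
  N = -25 + 3·44 = 107
  Y = 167 + 4·107 = 595

595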